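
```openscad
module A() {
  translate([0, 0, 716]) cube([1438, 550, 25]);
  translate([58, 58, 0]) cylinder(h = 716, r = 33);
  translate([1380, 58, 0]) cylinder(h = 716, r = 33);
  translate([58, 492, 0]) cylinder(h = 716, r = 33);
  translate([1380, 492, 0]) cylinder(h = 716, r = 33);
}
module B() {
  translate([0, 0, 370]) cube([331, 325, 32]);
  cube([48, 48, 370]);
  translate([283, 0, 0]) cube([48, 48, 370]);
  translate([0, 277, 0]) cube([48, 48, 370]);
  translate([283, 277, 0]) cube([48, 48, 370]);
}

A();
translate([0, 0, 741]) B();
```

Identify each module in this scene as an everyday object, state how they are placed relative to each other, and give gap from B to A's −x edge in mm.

The stool's min-x is at 0; the table's min-x is 0; gap = 0 mm.

A is a table. B is a stool. The stool is on top of the table. The gap from the stool to the table's −x edge is 0 mm.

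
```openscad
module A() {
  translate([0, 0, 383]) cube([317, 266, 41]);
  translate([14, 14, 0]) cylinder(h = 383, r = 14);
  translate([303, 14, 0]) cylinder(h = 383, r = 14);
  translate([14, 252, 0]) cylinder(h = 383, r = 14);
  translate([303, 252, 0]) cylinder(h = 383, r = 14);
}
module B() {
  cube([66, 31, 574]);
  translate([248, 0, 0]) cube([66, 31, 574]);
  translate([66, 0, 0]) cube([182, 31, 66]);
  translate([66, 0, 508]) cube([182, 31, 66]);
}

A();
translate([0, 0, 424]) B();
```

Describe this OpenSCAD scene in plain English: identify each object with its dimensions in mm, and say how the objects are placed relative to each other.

A is a four-legged stool. The seat is a 317×266×41 mm slab whose top surface is at z = 424 mm; four round legs, each 28 mm in diameter, run from the floor (z = 0) to the underside of the seat, each leg's axis is inset half a diameter from the nearest pair of seat edges (so the leg's bounding box is flush with the corner).

B is a rectangular picture frame lying in the x–z plane (depth along y). The opening is 182 mm wide (x) by 442 mm tall (z), surrounded by a border 66 mm wide on all four sides. The frame is 31 mm deep and is made of two full-height vertical stiles with two horizontal rails fitted between them.

The picture frame is on top of the stool.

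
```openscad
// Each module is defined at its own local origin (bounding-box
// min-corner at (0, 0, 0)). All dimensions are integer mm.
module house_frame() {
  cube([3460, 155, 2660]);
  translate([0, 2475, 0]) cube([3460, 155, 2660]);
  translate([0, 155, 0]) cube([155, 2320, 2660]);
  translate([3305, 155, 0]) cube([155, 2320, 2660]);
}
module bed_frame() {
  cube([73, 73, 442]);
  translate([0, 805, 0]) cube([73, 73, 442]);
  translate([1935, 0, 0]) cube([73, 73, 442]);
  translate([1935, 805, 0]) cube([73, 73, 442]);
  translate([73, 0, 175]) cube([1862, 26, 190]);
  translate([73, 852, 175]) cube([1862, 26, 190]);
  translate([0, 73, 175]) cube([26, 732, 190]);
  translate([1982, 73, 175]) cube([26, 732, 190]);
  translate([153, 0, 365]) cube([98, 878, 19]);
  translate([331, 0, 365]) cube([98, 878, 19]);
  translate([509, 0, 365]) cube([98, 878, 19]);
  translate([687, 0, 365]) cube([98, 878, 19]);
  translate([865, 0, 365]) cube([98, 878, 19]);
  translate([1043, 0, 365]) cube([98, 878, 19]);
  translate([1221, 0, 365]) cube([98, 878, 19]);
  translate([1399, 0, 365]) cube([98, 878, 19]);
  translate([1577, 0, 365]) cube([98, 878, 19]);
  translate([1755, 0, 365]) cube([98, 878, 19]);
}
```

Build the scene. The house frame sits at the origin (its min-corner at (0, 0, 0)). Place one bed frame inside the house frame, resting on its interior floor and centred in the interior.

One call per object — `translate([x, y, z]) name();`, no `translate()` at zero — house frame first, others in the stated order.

house_frame();
translate([726, 876, 0]) bed_frame();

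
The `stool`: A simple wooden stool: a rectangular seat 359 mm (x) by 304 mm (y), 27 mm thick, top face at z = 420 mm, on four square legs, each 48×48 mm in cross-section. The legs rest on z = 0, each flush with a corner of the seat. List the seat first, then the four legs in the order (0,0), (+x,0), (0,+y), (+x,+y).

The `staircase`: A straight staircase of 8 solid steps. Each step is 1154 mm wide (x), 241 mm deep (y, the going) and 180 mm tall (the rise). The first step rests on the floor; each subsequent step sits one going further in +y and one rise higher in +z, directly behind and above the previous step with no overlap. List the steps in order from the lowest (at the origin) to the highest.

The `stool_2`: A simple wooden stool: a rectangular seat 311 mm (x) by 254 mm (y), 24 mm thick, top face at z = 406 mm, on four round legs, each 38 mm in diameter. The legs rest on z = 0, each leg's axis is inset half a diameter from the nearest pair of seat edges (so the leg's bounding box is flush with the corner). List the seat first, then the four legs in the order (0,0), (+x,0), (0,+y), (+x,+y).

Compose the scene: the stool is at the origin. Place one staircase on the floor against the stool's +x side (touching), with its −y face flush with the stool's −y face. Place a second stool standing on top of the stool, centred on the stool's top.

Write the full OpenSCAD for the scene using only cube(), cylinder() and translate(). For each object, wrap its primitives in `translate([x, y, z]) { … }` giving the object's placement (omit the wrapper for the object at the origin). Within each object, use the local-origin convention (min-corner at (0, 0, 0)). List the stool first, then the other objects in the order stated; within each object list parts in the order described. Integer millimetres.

translate([0, 0, 393]) cube([359, 304, 27]);
cube([48, 48, 393]);
translate([311, 0, 0]) cube([48, 48, 393]);
translate([0, 256, 0]) cube([48, 48, 393]);
translate([311, 256, 0]) cube([48, 48, 393]);
translate([359, 0, 0]) {
  cube([1154, 241, 180]);
  translate([0, 241, 180]) cube([1154, 241, 180]);
  translate([0, 482, 360]) cube([1154, 241, 180]);
  translate([0, 723, 540]) cube([1154, 241, 180]);
  translate([0, 964, 720]) cube([1154, 241, 180]);
  translate([0, 1205, 900]) cube([1154, 241, 180]);
  translate([0, 1446, 1080]) cube([1154, 241, 180]);
  translate([0, 1687, 1260]) cube([1154, 241, 180]);
}
translate([24, 25, 420]) {
  translate([0, 0, 382]) cube([311, 254, 24]);
  translate([19, 19, 0]) cylinder(h = 382, r = 19);
  translate([292, 19, 0]) cylinder(h = 382, r = 19);
  translate([19, 235, 0]) cylinder(h = 382, r = 19);
  translate([292, 235, 0]) cylinder(h = 382, r = 19);
}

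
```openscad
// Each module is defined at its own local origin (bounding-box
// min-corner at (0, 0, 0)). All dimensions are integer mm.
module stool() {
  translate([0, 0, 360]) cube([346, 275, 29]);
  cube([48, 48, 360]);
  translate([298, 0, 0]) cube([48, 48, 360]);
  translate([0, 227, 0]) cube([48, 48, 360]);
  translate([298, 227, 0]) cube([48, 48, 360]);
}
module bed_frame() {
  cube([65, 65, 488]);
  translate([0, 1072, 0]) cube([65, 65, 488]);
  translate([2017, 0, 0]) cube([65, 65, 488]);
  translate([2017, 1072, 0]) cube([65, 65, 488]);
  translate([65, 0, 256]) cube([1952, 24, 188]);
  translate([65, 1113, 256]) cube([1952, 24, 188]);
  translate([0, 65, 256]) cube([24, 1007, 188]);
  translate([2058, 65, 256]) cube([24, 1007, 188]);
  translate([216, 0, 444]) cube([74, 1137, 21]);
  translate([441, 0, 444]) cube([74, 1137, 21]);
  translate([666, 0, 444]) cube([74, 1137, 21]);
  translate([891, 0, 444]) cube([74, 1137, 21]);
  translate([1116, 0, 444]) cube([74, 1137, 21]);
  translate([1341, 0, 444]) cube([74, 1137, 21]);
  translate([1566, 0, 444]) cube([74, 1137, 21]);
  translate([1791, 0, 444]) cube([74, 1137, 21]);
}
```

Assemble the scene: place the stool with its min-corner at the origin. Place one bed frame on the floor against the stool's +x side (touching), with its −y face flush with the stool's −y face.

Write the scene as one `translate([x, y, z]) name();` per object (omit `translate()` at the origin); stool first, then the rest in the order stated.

stool();
translate([346, 0, 0]) bed_frame();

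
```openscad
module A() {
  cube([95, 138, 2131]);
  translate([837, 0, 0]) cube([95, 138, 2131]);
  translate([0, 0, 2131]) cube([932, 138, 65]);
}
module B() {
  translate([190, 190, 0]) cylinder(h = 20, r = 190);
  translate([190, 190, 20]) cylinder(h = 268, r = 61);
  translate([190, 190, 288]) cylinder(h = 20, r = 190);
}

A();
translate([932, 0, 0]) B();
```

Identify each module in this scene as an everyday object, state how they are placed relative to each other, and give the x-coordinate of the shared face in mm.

The door frame's +x face and the spool's −x face are both at x = 932 mm.

A is a door frame. B is a spool. The spool is against the door frame's +x side, with their −y faces flush. The x-coordinate of the shared face is 932 mm.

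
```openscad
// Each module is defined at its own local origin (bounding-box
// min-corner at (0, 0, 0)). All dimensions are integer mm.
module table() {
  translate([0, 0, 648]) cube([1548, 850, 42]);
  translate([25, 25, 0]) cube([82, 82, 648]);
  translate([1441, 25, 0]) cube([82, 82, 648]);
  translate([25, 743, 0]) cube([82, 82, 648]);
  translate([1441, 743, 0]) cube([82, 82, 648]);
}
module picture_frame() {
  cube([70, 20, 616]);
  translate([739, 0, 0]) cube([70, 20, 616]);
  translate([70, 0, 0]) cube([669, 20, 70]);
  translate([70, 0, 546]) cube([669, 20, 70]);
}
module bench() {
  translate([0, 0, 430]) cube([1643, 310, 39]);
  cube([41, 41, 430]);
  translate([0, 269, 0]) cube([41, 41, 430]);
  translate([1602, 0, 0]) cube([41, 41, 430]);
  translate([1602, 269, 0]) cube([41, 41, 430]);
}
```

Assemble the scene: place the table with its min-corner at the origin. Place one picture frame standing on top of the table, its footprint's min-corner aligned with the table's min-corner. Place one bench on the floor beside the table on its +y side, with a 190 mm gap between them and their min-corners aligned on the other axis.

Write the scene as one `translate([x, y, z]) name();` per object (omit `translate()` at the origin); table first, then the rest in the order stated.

table();
translate([0, 0, 690]) picture_frame();
translate([0, 1040, 0]) bench();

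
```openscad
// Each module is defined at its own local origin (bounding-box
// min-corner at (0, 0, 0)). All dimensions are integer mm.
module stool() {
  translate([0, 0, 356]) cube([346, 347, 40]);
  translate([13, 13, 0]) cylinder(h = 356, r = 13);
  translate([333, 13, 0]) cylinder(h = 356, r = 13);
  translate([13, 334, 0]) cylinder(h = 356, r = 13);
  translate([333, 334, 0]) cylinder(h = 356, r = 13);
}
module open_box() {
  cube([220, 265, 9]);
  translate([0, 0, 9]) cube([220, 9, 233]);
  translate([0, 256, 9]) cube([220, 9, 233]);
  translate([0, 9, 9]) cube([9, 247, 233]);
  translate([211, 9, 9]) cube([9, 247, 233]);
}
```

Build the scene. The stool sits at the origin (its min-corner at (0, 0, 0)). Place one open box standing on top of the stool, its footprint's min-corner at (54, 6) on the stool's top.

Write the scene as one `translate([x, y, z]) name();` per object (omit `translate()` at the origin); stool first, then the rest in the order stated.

stool();
translate([54, 6, 396]) open_box();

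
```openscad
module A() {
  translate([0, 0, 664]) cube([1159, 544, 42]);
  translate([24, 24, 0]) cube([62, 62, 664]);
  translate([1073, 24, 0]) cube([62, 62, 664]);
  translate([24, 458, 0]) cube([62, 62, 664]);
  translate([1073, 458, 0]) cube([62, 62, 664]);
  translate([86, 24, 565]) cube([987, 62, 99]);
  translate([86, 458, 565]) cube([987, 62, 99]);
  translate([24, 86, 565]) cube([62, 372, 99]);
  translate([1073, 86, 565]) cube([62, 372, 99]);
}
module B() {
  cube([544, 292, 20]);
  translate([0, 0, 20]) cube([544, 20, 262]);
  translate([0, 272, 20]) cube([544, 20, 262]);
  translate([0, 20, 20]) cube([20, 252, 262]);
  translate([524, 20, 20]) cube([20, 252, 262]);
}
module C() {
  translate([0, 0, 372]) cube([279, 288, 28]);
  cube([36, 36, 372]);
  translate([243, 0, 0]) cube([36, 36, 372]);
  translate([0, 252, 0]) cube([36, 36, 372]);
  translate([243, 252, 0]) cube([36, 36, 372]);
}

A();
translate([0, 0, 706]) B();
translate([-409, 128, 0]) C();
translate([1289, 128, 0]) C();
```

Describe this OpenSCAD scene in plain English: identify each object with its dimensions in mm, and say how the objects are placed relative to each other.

A is a table with a 1159×544 mm rectangular top, 42 mm thick, top surface at z = 706 mm, supported by four 62×62 mm square legs, each inset 24 mm from the nearest pair of top edges, running from the floor. Four apron rails, 62 mm thick and 99 mm tall, run between adjacent legs with their top edges flush with the underside of the top and their outer faces flush with the legs' outer faces.

B is an open storage box with external size 544×292×282 mm and wall thickness 20 mm (the base is also 20 mm thick). The base covers the whole footprint; the four walls stand on the base, with the y-facing walls full-width and the x-facing walls fitting between their inner faces.

C is a simple wooden stool: a rectangular seat 279 mm (x) by 288 mm (y), 28 mm thick, top face at z = 400 mm, on four square legs, each 36×36 mm in cross-section. The legs rest on z = 0, each flush with a corner of the seat.

The open box is on top of the table. Two stools sit around the table at the −x, +x sides.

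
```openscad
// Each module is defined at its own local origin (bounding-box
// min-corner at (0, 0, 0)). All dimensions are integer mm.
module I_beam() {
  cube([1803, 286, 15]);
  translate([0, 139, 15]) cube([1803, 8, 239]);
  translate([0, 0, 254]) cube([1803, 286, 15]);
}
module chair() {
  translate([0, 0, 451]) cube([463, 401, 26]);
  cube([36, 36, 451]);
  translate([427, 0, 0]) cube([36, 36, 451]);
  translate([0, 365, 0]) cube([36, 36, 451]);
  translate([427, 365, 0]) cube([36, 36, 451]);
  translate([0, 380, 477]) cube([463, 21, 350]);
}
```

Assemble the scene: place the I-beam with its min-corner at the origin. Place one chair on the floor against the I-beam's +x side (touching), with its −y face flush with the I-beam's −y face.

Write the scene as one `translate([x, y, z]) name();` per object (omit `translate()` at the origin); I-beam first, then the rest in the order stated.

I_beam();
translate([1803, 0, 0]) chair();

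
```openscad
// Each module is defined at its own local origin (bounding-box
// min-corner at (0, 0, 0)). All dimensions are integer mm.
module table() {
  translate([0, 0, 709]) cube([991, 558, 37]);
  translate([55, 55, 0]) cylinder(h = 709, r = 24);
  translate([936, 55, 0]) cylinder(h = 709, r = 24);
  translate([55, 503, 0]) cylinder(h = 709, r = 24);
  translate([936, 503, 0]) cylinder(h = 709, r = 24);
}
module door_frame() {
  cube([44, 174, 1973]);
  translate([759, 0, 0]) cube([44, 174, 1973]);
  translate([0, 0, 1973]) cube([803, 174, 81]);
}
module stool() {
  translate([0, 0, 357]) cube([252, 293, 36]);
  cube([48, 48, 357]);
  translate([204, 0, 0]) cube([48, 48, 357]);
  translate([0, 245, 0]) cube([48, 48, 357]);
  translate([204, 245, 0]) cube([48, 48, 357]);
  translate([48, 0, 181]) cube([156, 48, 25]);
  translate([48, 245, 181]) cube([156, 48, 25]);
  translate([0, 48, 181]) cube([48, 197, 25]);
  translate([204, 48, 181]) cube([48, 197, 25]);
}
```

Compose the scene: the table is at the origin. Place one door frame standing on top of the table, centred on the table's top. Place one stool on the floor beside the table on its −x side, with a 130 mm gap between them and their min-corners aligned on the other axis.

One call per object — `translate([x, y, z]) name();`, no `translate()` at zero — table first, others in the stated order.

table();
translate([94, 192, 746]) door_frame();
translate([-382, 0, 0]) stool();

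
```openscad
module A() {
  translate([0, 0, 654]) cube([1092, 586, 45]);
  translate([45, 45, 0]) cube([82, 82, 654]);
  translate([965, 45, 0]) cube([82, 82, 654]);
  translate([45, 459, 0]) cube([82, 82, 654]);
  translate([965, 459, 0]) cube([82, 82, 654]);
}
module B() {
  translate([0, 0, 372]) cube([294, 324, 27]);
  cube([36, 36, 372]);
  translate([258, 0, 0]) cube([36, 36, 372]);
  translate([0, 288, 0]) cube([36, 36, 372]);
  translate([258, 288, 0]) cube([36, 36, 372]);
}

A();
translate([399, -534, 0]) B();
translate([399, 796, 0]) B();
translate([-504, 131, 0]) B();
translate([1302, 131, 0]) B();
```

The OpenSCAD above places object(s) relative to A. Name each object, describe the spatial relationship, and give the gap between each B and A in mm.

Each stool's nearest face is 210 mm from the table's bounding box.

A is a table. B is a stool. Four stools sit around the table at the −y, +y, −x, +x sides. The gap between each stool and the table is 210 mm.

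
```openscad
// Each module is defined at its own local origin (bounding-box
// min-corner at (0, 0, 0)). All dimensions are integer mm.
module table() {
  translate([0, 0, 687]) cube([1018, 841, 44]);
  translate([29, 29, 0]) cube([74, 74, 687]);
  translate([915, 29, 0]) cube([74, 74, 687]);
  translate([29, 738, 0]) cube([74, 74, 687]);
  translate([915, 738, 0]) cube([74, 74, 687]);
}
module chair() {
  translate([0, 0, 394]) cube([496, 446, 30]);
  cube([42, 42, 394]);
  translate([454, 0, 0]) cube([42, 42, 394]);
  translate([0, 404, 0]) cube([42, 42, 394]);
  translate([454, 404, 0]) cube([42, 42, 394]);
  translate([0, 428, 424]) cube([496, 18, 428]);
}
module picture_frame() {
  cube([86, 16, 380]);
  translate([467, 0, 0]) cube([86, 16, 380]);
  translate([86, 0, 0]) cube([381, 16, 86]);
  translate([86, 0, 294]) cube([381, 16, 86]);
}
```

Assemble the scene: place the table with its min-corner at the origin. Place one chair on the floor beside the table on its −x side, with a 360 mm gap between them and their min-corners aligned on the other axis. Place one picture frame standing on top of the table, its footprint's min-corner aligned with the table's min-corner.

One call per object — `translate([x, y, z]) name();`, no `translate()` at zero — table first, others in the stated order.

table();
translate([-856, 0, 0]) chair();
translate([0, 0, 731]) picture_frame();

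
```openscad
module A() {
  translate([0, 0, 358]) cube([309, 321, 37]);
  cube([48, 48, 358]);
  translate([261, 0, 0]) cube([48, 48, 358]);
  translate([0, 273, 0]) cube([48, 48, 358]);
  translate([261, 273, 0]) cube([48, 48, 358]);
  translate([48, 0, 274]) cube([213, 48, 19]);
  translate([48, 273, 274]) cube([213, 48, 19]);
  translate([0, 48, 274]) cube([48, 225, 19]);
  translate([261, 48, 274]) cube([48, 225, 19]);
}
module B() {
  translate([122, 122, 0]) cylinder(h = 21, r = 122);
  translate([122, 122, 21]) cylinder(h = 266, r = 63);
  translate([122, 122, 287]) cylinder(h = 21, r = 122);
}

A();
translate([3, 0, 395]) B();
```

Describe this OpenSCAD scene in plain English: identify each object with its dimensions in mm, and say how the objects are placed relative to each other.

A is a simple wooden stool: a rectangular seat 309 mm (x) by 321 mm (y), 37 mm thick, top face at z = 395 mm, on four square legs, each 48×48 mm in cross-section. The legs rest on z = 0, each flush with a corner of the seat. Four stretchers, 48 mm wide and 19 mm tall, connect adjacent legs with their undersides at z = 274 mm, each running between the inner faces of the legs it joins and aligned with the legs' outer faces on the other axis.

B is a spool: two coaxial disc flanges of radius 122 mm and thickness 21 mm, joined by a core cylinder of radius 63 mm and height 266 mm. The lower flange rests on z = 0 and the three cylinders share a vertical axis.

The spool is on top of the stool.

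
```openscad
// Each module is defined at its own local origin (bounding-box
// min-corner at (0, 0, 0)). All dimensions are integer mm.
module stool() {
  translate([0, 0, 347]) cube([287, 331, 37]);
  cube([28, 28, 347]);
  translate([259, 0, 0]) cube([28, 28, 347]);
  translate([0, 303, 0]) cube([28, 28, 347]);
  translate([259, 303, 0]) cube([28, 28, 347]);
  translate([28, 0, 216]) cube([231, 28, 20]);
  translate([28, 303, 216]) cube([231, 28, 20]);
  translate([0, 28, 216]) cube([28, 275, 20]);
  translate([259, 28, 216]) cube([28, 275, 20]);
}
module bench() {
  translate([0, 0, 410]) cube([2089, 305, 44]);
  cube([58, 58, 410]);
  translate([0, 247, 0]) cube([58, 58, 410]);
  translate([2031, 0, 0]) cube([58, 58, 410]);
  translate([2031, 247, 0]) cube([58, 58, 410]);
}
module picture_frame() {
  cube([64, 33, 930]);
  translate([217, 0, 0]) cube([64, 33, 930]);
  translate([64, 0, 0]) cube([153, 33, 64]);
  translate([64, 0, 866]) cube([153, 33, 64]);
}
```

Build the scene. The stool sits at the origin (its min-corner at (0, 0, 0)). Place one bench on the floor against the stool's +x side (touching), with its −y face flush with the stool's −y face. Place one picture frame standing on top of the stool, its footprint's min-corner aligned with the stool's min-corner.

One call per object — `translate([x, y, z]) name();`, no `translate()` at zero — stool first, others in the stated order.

stool();
translate([287, 0, 0]) bench();
translate([0, 0, 384]) picture_frame();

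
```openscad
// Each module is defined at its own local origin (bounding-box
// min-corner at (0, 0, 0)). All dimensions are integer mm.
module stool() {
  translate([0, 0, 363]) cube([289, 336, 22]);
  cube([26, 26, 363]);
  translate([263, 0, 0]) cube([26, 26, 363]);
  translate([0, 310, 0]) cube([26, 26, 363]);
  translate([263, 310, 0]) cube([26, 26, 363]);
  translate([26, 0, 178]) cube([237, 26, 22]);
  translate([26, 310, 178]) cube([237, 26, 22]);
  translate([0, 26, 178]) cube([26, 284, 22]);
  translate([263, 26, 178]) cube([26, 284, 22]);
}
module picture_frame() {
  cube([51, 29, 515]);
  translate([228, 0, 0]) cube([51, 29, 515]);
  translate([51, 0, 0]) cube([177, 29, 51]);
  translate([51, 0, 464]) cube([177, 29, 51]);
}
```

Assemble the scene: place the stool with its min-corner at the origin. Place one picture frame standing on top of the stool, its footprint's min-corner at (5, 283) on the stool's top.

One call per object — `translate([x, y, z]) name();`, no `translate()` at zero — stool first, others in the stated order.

stool();
translate([5, 283, 385]) picture_frame();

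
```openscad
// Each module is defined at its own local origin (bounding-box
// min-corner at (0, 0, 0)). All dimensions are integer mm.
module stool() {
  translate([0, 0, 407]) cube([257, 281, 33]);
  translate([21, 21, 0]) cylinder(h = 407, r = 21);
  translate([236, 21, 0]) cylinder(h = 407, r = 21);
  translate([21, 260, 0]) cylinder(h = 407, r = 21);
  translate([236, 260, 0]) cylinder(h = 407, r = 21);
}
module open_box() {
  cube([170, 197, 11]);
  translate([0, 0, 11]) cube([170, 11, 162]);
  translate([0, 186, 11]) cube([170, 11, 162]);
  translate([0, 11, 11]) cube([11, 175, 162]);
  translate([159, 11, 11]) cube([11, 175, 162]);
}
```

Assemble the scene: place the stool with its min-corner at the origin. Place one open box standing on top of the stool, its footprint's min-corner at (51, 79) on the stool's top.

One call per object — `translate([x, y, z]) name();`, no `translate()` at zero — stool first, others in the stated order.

stool();
translate([51, 79, 440]) open_box();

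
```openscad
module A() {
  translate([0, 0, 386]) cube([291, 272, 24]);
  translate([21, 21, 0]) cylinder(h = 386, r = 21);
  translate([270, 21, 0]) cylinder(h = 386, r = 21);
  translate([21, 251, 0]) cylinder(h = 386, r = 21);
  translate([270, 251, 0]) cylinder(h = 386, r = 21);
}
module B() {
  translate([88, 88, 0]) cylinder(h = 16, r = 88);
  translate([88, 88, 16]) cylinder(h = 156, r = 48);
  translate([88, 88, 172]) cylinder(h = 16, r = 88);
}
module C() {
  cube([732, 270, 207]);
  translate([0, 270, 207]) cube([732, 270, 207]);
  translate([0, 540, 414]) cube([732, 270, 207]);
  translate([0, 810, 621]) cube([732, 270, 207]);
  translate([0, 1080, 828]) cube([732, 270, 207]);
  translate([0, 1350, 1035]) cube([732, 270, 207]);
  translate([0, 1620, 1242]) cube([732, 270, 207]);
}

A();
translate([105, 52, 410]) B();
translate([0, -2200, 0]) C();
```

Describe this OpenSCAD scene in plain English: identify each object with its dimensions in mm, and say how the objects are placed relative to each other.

A is a four-legged stool. The seat is 291×272 mm, 24 mm thick, top at z = 410 mm. It stands on four round legs, each 42 mm in diameter, from z = 0 to the seat underside, each leg's axis is inset half a diameter from the nearest pair of seat edges (so the leg's bounding box is flush with the corner).

B is a spool: two coaxial disc flanges of radius 88 mm and thickness 16 mm, joined by a core cylinder of radius 48 mm and height 156 mm. The lower flange rests on z = 0 and the three cylinders share a vertical axis.

C is a run of 7 identical solid stair steps. Each tread is 732×270 mm and each step block is 207 mm high. Step 1 rests on the floor; step k is offset from step 1 by (k−1)×270 mm in y and (k−1)×207 mm in z.

The spool is on top of the stool. The staircase is on the floor beside the stool on its −y side.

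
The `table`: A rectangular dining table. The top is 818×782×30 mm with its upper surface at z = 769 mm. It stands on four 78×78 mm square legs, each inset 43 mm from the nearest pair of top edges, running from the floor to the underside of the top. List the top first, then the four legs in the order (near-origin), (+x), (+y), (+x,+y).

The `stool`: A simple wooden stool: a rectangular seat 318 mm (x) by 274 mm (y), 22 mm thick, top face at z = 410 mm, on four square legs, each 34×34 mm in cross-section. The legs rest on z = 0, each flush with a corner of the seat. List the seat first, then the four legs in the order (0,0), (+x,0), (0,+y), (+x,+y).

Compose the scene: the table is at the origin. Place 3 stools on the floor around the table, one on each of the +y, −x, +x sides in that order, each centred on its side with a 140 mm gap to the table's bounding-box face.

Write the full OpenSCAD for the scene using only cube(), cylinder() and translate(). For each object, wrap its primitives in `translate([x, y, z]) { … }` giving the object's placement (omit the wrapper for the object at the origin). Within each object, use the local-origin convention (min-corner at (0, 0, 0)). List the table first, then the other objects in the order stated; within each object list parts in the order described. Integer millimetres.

translate([0, 0, 739]) cube([818, 782, 30]);
translate([43, 43, 0]) cube([78, 78, 739]);
translate([697, 43, 0]) cube([78, 78, 739]);
translate([43, 661, 0]) cube([78, 78, 739]);
translate([697, 661, 0]) cube([78, 78, 739]);
translate([250, 922, 0]) {
  translate([0, 0, 388]) cube([318, 274, 22]);
  cube([34, 34, 388]);
  translate([284, 0, 0]) cube([34, 34, 388]);
  translate([0, 240, 0]) cube([34, 34, 388]);
  translate([284, 240, 0]) cube([34, 34, 388]);
}
translate([-458, 254, 0]) {
  translate([0, 0, 388]) cube([318, 274, 22]);
  cube([34, 34, 388]);
  translate([284, 0, 0]) cube([34, 34, 388]);
  translate([0, 240, 0]) cube([34, 34, 388]);
  translate([284, 240, 0]) cube([34, 34, 388]);
}
translate([958, 254, 0]) {
  translate([0, 0, 388]) cube([318, 274, 22]);
  cube([34, 34, 388]);
  translate([284, 0, 0]) cube([34, 34, 388]);
  translate([0, 240, 0]) cube([34, 34, 388]);
  translate([284, 240, 0]) cube([34, 34, 388]);
}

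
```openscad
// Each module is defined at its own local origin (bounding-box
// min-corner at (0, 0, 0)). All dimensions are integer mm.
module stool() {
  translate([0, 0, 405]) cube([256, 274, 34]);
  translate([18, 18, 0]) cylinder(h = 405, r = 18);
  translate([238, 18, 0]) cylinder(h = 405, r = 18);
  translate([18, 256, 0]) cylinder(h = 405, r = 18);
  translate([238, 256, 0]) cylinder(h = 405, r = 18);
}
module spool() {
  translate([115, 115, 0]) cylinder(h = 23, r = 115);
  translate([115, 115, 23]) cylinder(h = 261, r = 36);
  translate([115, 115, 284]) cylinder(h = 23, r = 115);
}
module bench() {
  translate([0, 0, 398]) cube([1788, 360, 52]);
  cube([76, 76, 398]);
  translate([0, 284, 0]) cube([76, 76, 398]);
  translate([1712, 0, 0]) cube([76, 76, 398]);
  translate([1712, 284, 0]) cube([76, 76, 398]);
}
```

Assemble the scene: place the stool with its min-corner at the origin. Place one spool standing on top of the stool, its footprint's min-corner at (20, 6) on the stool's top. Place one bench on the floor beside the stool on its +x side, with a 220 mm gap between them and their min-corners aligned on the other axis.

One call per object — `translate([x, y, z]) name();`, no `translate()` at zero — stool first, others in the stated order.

stool();
translate([20, 6, 439]) spool();
translate([476, 0, 0]) bench();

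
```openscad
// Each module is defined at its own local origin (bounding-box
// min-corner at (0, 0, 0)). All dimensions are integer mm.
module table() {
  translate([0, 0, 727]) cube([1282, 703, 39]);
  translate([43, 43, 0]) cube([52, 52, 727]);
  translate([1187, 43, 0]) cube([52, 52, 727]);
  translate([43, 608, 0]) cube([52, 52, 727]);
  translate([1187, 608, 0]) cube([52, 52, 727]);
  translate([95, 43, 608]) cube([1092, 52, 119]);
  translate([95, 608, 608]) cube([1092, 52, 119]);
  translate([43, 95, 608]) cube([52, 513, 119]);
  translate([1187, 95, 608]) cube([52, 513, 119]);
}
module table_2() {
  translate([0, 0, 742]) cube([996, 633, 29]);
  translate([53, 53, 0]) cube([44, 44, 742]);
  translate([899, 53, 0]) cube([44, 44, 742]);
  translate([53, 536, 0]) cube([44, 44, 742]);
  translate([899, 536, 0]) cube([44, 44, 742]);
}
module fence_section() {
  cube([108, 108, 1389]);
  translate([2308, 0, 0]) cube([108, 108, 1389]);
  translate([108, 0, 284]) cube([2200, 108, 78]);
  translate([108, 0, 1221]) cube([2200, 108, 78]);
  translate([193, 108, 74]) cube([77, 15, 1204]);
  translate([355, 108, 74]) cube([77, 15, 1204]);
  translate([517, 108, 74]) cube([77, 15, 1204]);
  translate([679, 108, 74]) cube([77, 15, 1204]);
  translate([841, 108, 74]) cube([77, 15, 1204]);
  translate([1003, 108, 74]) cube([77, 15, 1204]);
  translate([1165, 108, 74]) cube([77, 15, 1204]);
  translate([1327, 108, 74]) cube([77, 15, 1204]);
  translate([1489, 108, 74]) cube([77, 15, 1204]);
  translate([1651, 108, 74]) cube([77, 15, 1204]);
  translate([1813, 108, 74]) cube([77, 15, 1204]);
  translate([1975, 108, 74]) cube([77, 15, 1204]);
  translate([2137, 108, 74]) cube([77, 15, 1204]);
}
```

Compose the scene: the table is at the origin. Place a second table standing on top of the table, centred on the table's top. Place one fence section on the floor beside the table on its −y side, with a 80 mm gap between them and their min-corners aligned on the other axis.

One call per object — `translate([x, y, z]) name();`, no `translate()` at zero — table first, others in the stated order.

table();
translate([143, 35, 766]) table_2();
translate([0, -203, 0]) fence_section();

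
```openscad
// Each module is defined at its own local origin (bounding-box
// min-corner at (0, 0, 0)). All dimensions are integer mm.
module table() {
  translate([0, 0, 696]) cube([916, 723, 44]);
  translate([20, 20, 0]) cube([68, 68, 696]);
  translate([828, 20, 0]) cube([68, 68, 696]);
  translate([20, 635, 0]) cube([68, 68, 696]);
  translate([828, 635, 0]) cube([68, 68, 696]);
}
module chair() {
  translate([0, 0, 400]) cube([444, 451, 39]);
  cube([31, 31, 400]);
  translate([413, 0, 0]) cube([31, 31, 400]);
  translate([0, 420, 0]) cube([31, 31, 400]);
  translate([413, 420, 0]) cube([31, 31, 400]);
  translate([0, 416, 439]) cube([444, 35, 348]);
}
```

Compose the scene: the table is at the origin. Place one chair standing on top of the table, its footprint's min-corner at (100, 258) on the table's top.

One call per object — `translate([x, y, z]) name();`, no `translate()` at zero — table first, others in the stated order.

table();
translate([100, 258, 740]) chair();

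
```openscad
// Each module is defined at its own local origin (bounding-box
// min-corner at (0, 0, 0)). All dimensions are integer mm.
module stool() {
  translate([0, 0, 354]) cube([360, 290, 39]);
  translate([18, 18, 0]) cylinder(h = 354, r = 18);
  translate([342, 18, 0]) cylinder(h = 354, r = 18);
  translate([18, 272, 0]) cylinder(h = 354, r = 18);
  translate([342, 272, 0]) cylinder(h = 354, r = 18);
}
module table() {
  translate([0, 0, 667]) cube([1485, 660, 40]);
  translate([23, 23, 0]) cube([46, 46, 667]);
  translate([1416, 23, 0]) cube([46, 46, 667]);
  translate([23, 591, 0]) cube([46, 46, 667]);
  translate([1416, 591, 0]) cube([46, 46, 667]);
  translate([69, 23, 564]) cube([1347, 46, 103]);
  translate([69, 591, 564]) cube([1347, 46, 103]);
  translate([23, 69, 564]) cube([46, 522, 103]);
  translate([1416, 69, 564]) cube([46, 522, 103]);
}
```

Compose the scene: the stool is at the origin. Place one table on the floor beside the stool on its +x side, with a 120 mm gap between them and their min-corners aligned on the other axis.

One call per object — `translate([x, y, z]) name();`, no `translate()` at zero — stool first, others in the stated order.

stool();
translate([480, 0, 0]) table();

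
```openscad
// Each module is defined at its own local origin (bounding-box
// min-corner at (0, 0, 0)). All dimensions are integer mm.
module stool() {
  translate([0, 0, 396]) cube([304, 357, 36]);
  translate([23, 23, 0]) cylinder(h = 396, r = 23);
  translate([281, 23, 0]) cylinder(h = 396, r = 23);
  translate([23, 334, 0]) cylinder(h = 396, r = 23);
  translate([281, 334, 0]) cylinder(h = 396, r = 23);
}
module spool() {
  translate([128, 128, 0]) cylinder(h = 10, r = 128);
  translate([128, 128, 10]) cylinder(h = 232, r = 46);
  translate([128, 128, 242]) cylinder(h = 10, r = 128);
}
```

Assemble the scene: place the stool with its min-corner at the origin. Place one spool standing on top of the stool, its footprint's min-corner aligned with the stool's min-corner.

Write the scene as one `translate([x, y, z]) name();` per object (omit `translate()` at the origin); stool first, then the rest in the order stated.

stool();
translate([0, 0, 432]) spool();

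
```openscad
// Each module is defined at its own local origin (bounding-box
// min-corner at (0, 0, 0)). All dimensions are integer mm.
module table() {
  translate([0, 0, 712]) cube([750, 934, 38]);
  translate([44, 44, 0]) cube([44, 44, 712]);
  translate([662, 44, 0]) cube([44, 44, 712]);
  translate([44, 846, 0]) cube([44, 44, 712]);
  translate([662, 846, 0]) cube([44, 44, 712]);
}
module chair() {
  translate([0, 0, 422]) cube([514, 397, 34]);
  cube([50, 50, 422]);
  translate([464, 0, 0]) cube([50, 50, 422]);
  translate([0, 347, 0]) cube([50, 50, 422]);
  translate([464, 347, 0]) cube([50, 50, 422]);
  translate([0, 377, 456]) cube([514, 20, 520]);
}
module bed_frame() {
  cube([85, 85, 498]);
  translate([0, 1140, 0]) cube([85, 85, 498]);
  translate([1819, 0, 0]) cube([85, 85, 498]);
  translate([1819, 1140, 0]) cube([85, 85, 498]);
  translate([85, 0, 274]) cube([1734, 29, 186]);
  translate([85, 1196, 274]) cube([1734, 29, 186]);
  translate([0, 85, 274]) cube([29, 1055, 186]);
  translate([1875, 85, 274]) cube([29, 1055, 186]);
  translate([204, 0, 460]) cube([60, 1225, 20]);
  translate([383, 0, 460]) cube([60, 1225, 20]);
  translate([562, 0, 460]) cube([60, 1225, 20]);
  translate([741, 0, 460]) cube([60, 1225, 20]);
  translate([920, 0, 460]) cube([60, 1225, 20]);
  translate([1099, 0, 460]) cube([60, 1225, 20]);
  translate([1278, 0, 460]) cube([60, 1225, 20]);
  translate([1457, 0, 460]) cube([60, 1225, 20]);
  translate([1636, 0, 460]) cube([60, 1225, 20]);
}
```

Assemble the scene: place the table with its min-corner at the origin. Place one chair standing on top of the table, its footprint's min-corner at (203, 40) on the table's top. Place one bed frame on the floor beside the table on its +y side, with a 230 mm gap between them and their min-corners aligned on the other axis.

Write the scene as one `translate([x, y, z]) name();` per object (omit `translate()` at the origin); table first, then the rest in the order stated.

table();
translate([203, 40, 750]) chair();
translate([0, 1164, 0]) bed_frame();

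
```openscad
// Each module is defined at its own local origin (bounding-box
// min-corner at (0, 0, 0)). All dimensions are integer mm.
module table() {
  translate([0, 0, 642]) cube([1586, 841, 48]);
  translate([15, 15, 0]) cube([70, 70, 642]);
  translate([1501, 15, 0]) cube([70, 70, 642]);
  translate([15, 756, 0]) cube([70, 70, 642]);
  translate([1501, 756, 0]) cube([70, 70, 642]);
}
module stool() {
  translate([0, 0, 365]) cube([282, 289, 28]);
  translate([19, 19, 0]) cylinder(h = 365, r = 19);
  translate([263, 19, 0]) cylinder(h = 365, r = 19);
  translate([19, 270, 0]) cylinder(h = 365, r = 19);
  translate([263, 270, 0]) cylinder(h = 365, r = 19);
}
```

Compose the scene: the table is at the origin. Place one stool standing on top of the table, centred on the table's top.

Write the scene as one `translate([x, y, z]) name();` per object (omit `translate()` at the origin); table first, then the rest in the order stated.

table();
translate([652, 276, 690]) stool();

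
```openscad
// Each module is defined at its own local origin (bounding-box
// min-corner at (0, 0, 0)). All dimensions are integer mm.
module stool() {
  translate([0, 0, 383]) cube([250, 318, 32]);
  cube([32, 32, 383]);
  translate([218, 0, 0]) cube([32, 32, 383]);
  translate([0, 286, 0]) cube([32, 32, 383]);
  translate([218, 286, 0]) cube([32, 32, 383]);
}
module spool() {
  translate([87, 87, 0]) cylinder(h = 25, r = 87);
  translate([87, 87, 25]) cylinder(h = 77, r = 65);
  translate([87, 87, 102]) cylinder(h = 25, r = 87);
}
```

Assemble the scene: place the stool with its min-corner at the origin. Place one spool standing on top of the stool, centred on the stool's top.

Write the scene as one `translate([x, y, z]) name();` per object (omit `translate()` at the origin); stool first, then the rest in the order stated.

stool();
translate([38, 72, 415]) spool();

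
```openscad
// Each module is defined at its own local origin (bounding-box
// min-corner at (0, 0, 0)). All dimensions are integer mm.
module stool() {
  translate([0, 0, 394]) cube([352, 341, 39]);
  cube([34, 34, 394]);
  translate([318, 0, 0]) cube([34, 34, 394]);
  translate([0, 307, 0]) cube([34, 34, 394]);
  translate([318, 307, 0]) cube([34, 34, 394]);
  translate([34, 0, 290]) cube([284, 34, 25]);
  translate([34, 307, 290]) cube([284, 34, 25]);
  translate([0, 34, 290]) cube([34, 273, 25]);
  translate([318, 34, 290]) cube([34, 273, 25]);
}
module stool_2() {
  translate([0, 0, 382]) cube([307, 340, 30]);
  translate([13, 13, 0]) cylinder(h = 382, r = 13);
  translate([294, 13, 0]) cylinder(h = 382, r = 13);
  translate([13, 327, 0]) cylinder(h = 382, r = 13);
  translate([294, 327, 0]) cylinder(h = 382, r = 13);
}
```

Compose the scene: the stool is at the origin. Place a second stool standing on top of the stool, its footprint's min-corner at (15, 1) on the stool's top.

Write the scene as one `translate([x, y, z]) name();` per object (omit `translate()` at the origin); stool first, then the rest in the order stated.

stool();
translate([15, 1, 433]) stool_2();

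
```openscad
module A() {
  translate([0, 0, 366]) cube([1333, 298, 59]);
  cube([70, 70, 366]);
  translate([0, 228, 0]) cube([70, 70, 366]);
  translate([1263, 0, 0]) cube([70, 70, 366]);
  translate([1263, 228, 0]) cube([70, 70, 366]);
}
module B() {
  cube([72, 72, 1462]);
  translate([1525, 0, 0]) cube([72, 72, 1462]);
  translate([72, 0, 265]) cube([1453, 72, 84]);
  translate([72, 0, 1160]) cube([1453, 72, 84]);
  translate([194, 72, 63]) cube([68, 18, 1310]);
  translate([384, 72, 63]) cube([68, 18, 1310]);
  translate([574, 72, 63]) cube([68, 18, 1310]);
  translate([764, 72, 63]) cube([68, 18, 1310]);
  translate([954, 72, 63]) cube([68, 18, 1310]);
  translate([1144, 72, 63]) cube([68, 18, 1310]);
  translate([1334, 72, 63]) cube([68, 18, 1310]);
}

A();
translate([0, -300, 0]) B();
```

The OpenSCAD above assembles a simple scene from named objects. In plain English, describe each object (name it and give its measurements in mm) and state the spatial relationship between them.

A is a long wooden bench with a 1333 mm (x) × 298 mm (y) seat, 59 mm thick, its top surface 425 mm above the floor. Four 70 mm square legs at the seat corners, flush with the edges, run from z = 0 to the seat underside.

B is a fence section. Two 72×72 mm posts, 1462 mm tall, stand on the floor with a clear span of 1453 mm between their inner faces. Two horizontal rails of 72×84 mm section span the gap between the posts with their undersides at z = 265 mm and z = 1160 mm, flush with the posts' −y face. 7 pickets, each 68 mm wide, 18 mm thick and 1310 mm tall, are fixed to the +y face of the rails with their bottoms at z = 63 mm, evenly spaced across the span with equal gaps (rounded down to the nearest mm) at the −x end and between each pair — any rounding remainder accumulates at the +x end.

The fence section is on the floor beside the bench on its −y side.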